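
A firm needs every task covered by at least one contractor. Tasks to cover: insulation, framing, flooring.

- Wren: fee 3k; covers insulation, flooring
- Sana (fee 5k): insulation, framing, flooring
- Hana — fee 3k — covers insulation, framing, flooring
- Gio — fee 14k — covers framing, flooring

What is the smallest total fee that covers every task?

Hana alone covers insulation, framing, flooring — every task.
Total fee: 3.
No cover costs less than 3.

3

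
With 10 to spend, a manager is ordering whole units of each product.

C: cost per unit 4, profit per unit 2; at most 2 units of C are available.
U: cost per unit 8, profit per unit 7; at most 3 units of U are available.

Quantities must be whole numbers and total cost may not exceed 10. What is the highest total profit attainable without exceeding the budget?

U has the best ratio (7/8); taking only U gives at most 1×7 = 7 (stopped by the cost limit).
Optimal: 1×U: cost 8 ≤ 10, profit 1·7 = 7.

7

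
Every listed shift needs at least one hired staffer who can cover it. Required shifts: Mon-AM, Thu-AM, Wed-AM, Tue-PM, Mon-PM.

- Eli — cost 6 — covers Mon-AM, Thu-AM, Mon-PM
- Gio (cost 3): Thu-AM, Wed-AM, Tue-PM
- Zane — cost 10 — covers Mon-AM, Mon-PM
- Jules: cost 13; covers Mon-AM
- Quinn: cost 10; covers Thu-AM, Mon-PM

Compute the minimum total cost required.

9

Choose Eli and Gio: together they cover Mon-AM, Thu-AM, Wed-AM, Tue-PM, Mon-PM — every shift.
Total cost: 6 + 3 = 9.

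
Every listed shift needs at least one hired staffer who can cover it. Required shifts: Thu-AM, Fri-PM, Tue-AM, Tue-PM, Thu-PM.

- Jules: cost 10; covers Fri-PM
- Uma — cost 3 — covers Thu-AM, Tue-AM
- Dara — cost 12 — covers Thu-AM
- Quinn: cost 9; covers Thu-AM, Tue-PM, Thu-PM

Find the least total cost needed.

22

Choose Jules, Uma, and Quinn: together they cover Thu-AM, Fri-PM, Tue-AM, Tue-PM, Thu-PM — every shift.
Total cost: 10 + 3 + 9 = 22.
No cover costs less than 22.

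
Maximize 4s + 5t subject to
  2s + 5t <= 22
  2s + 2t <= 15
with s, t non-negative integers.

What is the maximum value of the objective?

30

(s,t)=(5,2) is feasible, giving 30.
(s,t)=(6,1) is feasible, giving 29.
(s,t)=(4,2) is feasible, giving 26.
(s,t)=(5,1) is feasible, giving 25.
Maximum is 30 at (s,t)=(5,2).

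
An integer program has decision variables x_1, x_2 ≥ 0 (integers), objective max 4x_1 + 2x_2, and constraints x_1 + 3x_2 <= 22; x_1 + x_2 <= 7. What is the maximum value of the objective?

28

(x_1,x_2)=(7,0): 1·7+3·0=7≤22, 1·7+1·0=7≤7, objective 28.
(x_1,x_2)=(6,1): 1·6+3·1=9≤22, 1·6+1·1=7≤7, objective 26.
No feasible integer point exceeds 28.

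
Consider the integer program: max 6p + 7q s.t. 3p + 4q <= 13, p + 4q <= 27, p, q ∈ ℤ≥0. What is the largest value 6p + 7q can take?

25

Relaxing integrality, the LP optimum is 26.00 at (p,q) = (4.33, 0), which is not an integer point.
(p,q)=(3,1): 3·3+4·1=13≤13, 1·3+4·1=7≤27, objective 25.
(p,q)=(4,0): 3·4+4·0=12≤13, 1·4+4·0=4≤27, objective 24.
(p,q)=(2,1): 3·2+4·1=10≤13, 1·2+4·1=6≤27, objective 19.
(p,q)=(3,0): 3·3+4·0=9≤13, 1·3+4·0=3≤27, objective 18.
No feasible integer point exceeds 25.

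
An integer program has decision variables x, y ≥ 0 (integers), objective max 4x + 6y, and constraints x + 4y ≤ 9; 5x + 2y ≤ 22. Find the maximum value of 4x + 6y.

Relaxing integrality, the LP optimum is 23.22 at (x,y) = (3.89, 1.28), which is not an integer point.
(x,y)=(4,1): 1·4+4·1=8≤9, 5·4+2·1=22≤22, objective 22.
(x,y)=(3,1): 1·3+4·1=7≤9, 5·3+2·1=17≤22, objective 18.
(x,y)=(4,0): 1·4+4·0=4≤9, 5·4+2·0=20≤22, objective 16.
Maximum is 22 at (x,y)=(4,1).

22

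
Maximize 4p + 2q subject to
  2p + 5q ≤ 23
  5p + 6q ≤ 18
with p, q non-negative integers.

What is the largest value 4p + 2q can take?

12

Relaxing integrality, the LP optimum is 14.40 at (p,q) = (3.6, 0), which is not an integer point.
(p,q)=(3,0): 2·3+5·0=6≤23, 5·3+6·0=15≤18, objective 12.
(p,q)=(2,1): 2·2+5·1=9≤23, 5·2+6·1=16≤18, objective 10.
(p,q)=(2,0): 2·2+5·0=4≤23, 5·2+6·0=10≤18, objective 8.
The best lattice point is (3,0), giving 12.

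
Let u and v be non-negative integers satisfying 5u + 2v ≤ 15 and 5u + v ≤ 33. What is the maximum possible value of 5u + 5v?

(u,v)=(0,7): 5·0+2·7=14≤15, 5·0+1·7=7≤33, objective 35.
(u,v)=(0,6): 5·0+2·6=12≤15, 5·0+1·6=6≤33, objective 30.
The best lattice point is (0,7), giving 35.

35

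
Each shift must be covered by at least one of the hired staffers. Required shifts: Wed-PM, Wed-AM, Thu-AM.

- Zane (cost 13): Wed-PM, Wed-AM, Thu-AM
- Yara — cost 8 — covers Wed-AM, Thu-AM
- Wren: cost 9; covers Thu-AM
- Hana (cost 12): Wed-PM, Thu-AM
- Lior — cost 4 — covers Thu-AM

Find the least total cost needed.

This is a weighted set-cover instance.
The greedy cost-per-new-shift heuristic would pick Yara and Hana for 20, but a cheaper cover exists.
Zane alone covers Wed-PM, Wed-AM, Thu-AM — every shift.
Total cost: 13.
No cover costs less than 13.

13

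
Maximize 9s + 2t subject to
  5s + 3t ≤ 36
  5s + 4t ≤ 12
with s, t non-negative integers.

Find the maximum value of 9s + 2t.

Relaxing integrality, the LP optimum is 21.60 at (s,t) = (2.4, 0), which is not an integer point.
(s,t)=(2,0): 5·2+3·0=10≤36, 5·2+4·0=10≤12, objective 18.
(s,t)=(1,1): 5·1+3·1=8≤36, 5·1+4·1=9≤12, objective 11.
No feasible integer point exceeds 18.

18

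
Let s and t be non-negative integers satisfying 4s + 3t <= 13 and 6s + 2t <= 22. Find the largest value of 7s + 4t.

21

(s,t)=(3,0): 4·3+3·0=12≤13, 6·3+2·0=18≤22, objective 21.
(s,t)=(2,1): 4·2+3·1=11≤13, 6·2+2·1=14≤22, objective 18.
(s,t)=(2,0): 4·2+3·0=8≤13, 6·2+2·0=12≤22, objective 14.
Maximum is 21 at (s,t)=(3,0).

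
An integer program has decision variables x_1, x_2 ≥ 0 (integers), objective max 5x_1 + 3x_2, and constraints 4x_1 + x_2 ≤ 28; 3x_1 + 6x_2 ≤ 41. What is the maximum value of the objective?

(x_1,x_2)=(6,3): 4·6+1·3=27≤28, 3·6+6·3=36≤41, objective 39.
(x_1,x_2)=(5,4): 4·5+1·4=24≤28, 3·5+6·4=39≤41, objective 37.
(x_1,x_2)=(6,2): 4·6+1·2=26≤28, 3·6+6·2=30≤41, objective 36.
No feasible integer point exceeds 39.

39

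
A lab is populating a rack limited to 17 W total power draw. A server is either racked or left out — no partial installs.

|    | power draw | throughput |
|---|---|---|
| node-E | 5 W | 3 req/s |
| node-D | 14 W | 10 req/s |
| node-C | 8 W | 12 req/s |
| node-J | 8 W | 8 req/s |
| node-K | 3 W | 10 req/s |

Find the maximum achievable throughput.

25

node-E + node-C + node-K: power draw 5 + 8 + 3 = 16 ≤ 17, throughput 3 + 12 + 10 = 25.
node-E + node-J + node-K: power draw 5 + 8 + 3 = 16 ≤ 17, throughput 3 + 8 + 10 = 21.
node-C + node-K: power draw 8 + 3 = 11 ≤ 17, throughput 12 + 10 = 22.
Best is node-E, node-C, and node-K with total throughput 25.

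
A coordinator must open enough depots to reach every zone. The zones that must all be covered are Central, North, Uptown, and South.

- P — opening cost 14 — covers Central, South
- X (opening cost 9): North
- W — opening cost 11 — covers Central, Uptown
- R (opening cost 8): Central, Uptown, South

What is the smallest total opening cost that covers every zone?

17

Choose X and R: together they cover Central, North, Uptown, South — every zone.
Total opening cost: 9 + 8 = 17.
No cover costs less than 17.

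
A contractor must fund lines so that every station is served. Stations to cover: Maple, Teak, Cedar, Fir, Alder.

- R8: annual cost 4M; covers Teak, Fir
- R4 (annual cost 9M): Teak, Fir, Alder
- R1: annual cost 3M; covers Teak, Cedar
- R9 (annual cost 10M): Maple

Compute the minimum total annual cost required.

22

Choose R4, R1, and R9: together they cover Maple, Teak, Cedar, Fir, Alder — every station.
Total annual cost: 9 + 3 + 10 = 22.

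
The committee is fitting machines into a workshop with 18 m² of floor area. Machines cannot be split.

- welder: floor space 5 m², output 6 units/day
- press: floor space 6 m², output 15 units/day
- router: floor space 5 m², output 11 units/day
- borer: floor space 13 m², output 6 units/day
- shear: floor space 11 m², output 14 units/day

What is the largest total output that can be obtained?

32

Allowing fractional choices, the relaxed optimum would be about 34.9, but machines are indivisible.
welder + press + router: floor space 5 + 6 + 5 = 16 ≤ 18, output 6 + 15 + 11 = 32.
press + router: floor space 6 + 5 = 11 ≤ 18, output 15 + 11 = 26.
press + shear: floor space 6 + 11 = 17 ≤ 18, output 15 + 14 = 29.
Best is welder, press, and router with total output 32.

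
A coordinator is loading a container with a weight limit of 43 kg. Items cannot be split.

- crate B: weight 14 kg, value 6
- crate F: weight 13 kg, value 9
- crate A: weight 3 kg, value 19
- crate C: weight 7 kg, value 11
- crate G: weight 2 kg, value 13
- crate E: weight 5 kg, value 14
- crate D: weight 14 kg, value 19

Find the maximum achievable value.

76

crate A + crate C + crate G + crate E + crate D: weight 3 + 7 + 2 + 5 + 14 = 31 ≤ 43, value 19 + 11 + 13 + 14 + 19 = 76.
crate F + crate A + crate G + crate E + crate D: weight 13 + 3 + 2 + 5 + 14 = 37 ≤ 43, value 9 + 19 + 13 + 14 + 19 = 74.
Best is crate A, crate C, crate G, crate E, and crate D with total value 76.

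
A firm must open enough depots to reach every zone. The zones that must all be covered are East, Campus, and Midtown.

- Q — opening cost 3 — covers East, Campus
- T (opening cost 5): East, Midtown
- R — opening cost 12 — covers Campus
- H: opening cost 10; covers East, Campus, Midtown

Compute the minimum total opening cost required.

8

Choose Q and T: together they cover East, Campus, Midtown — every zone.
Total opening cost: 3 + 5 = 8.
No cover costs less than 8.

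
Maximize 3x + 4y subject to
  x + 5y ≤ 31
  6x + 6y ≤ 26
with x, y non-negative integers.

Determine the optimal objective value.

The continuous relaxation peaks at (0, 4.33) with value 17.33; rounding to a feasible lattice point costs some objective.
(x,y)=(0,4): 1·0+5·4=20≤31, 6·0+6·4=24≤26, objective 16.
(x,y)=(1,3): 1·1+5·3=16≤31, 6·1+6·3=24≤26, objective 15.
(x,y)=(0,3): 1·0+5·3=15≤31, 6·0+6·3=18≤26, objective 12.
No feasible integer point exceeds 16.

16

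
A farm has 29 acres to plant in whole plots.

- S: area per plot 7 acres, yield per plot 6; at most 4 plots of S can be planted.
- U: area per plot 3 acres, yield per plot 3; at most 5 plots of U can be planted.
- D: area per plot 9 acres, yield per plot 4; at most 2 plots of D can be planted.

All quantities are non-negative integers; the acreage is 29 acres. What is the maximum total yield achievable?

27

This is a bounded integer knapsack.
2×S and 4×U: area 26 ≤ 29, yield 2·6 + 4·3 = 24.
2×S and 5×U: area 29 ≤ 29, yield 2·6 + 5·3 = 27.
Best is 27.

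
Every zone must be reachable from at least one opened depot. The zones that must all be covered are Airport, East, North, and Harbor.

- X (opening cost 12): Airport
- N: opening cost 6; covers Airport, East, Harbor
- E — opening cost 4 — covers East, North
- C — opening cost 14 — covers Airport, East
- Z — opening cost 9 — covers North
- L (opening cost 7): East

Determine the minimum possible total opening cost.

Choose N and E: together they cover Airport, East, North, Harbor — every zone.
Total opening cost: 6 + 4 = 10.

10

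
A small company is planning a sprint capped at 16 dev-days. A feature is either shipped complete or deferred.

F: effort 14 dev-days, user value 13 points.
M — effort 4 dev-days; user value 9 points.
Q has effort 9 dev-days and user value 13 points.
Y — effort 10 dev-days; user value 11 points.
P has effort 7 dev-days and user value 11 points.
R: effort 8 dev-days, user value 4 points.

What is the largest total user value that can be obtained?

This is an integer program with binary decision variables.
Take Q and P: effort 9 + 7 = 16 ≤ 16, user value 13 + 11 = 24.
No other feasible combination does better.

24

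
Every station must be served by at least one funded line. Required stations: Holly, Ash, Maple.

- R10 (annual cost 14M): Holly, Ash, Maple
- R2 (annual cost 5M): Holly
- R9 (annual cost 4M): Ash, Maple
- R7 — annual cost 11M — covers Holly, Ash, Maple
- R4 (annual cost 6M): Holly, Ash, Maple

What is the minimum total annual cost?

6

This is an integer covering problem.
The greedy cost-per-new-station heuristic would pick R9 and R2 for 9, but a cheaper cover exists.
R4 alone covers Holly, Ash, Maple — every station.
Total annual cost: 6.
No cover costs less than 6.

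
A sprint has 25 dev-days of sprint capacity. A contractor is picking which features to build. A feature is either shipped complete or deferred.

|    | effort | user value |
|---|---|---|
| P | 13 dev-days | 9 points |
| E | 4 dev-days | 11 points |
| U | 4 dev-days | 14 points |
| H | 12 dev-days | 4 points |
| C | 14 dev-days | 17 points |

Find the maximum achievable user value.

Treat it as a binary knapsack problem.
P + E + U: effort 13 + 4 + 4 = 21 ≤ 25, user value 9 + 11 + 14 = 34.
E + U + C: effort 4 + 4 + 14 = 22 ≤ 25, user value 11 + 14 + 17 = 42.
U + C: effort 4 + 14 = 18 ≤ 25, user value 14 + 17 = 31.
Best is E, U, and C with total user value 42.

42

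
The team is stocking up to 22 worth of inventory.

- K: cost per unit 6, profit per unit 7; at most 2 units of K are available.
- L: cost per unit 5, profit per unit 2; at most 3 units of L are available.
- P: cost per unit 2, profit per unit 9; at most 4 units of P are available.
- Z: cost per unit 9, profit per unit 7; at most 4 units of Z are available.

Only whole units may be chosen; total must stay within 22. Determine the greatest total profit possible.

Take 2×K and 4×P: cost 20 ≤ 22, profit 2·7 + 4·9 = 50.
P has the best ratio (9/2) and is taken to its limit of 4; remaining capacity is filled optimally with the others.

50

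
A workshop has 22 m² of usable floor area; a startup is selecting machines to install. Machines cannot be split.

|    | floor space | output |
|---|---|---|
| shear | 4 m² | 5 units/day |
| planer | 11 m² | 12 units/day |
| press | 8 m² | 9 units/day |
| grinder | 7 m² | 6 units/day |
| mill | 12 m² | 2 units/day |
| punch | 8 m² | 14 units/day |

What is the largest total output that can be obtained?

Take shear, press, and punch: floor space 4 + 8 + 8 = 20 ≤ 22, output 5 + 9 + 14 = 28.
No other feasible combination does better.

28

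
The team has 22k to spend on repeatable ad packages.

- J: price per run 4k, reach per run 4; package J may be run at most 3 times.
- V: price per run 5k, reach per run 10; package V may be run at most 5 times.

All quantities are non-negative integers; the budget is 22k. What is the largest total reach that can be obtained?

40

This is a bounded integer knapsack.
V has the best ratio (10/5); taking only V gives at most 4×10 = 40 (stopped by the price limit).
Optimal: 4×V: price 20 ≤ 22, reach 4·10 = 40.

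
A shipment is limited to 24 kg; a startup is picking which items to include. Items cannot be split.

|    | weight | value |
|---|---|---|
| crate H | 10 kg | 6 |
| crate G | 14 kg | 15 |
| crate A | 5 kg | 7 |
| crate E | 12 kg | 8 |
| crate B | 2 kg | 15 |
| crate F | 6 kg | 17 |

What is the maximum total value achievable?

47

This is an integer program with binary decision variables.
Take crate G, crate B, and crate F: weight 14 + 2 + 6 = 22 ≤ 24, value 15 + 15 + 17 = 47.
No other feasible combination does better.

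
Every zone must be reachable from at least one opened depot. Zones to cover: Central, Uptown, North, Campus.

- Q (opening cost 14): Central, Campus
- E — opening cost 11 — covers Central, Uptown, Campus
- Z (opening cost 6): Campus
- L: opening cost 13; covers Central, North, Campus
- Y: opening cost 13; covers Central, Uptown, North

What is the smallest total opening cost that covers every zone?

The greedy cost-per-new-zone heuristic would pick E and L for 24, but a cheaper cover exists.
Choose Z and Y: together they cover Central, Uptown, North, Campus — every zone.
Total opening cost: 6 + 13 = 19.
No cover costs less than 19.

19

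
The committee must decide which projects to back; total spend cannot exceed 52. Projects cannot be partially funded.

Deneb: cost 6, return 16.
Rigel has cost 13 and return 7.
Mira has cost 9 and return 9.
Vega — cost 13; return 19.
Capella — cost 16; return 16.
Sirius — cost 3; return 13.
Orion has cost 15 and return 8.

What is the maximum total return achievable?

73

This is an integer program with binary decision variables.
Allowing fractional choices, the relaxed optimum would be about 75.7, but projects are indivisible.
Deneb + Rigel + Vega + Capella + Sirius: cost 6 + 13 + 13 + 16 + 3 = 51 ≤ 52, return 16 + 7 + 19 + 16 + 13 = 71.
Deneb + Mira + Vega + Capella + Sirius: cost 6 + 9 + 13 + 16 + 3 = 47 ≤ 52, return 16 + 9 + 19 + 16 + 13 = 73.
Deneb + Mira + Vega + Sirius + Orion: cost 6 + 9 + 13 + 3 + 15 = 46 ≤ 52, return 16 + 9 + 19 + 13 + 8 = 65.
Best is Deneb, Mira, Vega, Capella, and Sirius with total return 73.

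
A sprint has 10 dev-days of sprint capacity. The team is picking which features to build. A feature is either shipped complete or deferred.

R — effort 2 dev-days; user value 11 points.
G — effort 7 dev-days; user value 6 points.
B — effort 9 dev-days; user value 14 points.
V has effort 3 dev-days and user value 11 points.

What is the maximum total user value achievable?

Treat it as a binary knapsack problem.
G + V: effort 7 + 3 = 10 ≤ 10, user value 6 + 11 = 17.
R + G: effort 2 + 7 = 9 ≤ 10, user value 11 + 6 = 17.
R + V: effort 2 + 3 = 5 ≤ 10, user value 11 + 11 = 22.
Best is R and V with total user value 22.

22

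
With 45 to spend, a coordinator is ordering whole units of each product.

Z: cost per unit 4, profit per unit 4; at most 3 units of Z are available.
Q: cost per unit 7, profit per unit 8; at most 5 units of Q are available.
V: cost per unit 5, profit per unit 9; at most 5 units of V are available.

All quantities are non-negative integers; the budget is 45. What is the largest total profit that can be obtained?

This is a bounded integer knapsack.
Take 1×Z, 2×Q, and 5×V: cost 43 ≤ 45, profit 1·4 + 2·8 + 5·9 = 65.
V has the best ratio (9/5) and is taken to its limit of 5; remaining capacity is filled optimally with the others.

65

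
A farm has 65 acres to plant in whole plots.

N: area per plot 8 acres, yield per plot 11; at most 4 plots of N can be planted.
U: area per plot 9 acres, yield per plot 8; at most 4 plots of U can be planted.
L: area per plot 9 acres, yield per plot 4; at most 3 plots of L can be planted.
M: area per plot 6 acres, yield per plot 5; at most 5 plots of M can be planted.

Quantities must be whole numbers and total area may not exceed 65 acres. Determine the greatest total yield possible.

Take 4×N, 3×U, and 1×M: area 65 ≤ 65, yield 4·11 + 3·8 + 1·5 = 73.
N has the best ratio (11/8) and is taken to its limit of 4; remaining capacity is filled optimally with the others.

73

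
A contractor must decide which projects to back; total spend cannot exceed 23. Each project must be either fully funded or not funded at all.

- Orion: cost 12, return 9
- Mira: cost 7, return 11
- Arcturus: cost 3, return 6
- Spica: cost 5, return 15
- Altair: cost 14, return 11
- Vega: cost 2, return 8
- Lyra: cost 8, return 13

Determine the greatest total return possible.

Mira + Spica + Vega + Lyra: cost 7 + 5 + 2 + 8 = 22 ≤ 23, return 11 + 15 + 8 + 13 = 47.
Mira + Arcturus + Spica + Lyra: cost 7 + 3 + 5 + 8 = 23 ≤ 23, return 11 + 6 + 15 + 13 = 45.
Best is Mira, Spica, Vega, and Lyra with total return 47.

47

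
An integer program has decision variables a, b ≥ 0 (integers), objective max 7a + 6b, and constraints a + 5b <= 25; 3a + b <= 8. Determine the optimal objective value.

(a,b)=(1,4): 1·1+5·4=21≤25, 3·1+1·4=7≤8, objective 31.
(a,b)=(0,5): 1·0+5·5=25≤25, 3·0+1·5=5≤8, objective 30.
(a,b)=(1,3): 1·1+5·3=16≤25, 3·1+1·3=6≤8, objective 25.
The best lattice point is (1,4), giving 31.

31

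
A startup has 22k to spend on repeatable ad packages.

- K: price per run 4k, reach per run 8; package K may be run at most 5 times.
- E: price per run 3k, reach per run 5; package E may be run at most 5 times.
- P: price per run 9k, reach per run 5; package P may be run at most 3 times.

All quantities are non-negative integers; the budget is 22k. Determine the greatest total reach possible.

K has the best ratio (8/4); taking only K gives at most 5×8 = 40 (stopped by the price limit).
Mixing does better — 4×K and 2×E: price 22 ≤ 22, reach 4·8 + 2·5 = 42.

42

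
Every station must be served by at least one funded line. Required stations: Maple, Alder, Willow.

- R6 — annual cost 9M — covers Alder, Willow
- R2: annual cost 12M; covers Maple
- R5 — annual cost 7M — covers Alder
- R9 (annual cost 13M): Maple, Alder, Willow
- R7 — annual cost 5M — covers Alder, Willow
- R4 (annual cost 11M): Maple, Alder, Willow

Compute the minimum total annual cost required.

The greedy cost-per-new-station heuristic would pick R7 and R4 for 16, but a cheaper cover exists.
R4 alone covers Maple, Alder, Willow — every station.
Total annual cost: 11.
No cover costs less than 11.

11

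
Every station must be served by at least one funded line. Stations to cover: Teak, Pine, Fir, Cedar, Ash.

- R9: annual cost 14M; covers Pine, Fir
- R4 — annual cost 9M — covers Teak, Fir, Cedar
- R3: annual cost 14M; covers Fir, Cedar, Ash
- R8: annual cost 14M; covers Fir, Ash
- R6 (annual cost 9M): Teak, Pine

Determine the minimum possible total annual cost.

This is an integer covering problem.
The greedy cost-per-new-station heuristic would pick R4, R6, and R3 for 32, but a cheaper cover exists.
Choose R3 and R6: together they cover Teak, Pine, Fir, Cedar, Ash — every station.
Total annual cost: 14 + 9 = 23.
No cover costs less than 23.

23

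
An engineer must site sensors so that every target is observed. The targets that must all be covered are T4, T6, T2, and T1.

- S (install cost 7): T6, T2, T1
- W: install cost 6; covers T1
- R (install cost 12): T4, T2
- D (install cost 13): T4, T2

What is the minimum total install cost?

19

This is an integer covering problem.
Choose S and R: together they cover T4, T6, T2, T1 — every target.
Total install cost: 7 + 12 = 19.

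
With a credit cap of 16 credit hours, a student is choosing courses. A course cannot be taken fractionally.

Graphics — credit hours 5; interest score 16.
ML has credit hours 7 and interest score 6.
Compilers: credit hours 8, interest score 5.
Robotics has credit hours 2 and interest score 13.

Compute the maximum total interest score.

35

Graphics + Robotics: credit hours 5 + 2 = 7 ≤ 16, interest score 16 + 13 = 29.
Graphics + ML + Robotics: credit hours 5 + 7 + 2 = 14 ≤ 16, interest score 16 + 6 + 13 = 35.
Graphics + Compilers + Robotics: credit hours 5 + 8 + 2 = 15 ≤ 16, interest score 16 + 5 + 13 = 34.
Best is Graphics, ML, and Robotics with total interest score 35.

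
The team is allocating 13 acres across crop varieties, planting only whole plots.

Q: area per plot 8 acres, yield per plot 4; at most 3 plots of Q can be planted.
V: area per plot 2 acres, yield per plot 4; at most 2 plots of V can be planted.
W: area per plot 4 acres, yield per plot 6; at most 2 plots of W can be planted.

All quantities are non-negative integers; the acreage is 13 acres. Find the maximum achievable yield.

20

V has the best ratio (4/2); taking only V gives at most 2×4 = 8 (stopped by the supply cap of 2).
Mixing does better — 2×V and 2×W: area 12 ≤ 13, yield 2·4 + 2·6 = 20.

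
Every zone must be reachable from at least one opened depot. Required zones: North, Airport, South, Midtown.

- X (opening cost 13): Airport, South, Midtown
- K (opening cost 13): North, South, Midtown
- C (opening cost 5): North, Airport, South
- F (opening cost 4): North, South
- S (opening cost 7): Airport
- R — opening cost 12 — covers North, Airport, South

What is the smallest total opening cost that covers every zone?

17

The greedy cost-per-new-zone heuristic would pick C and X for 18, but a cheaper cover exists.
Choose X and F: together they cover North, Airport, South, Midtown — every zone.
Total opening cost: 13 + 4 = 17.
No cover costs less than 17.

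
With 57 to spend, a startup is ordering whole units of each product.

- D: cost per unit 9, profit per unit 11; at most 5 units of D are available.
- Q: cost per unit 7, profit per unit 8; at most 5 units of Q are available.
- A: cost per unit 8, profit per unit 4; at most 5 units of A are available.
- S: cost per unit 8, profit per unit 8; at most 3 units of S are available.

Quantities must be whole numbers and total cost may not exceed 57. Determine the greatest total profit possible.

D has the best ratio (11/9); taking only D gives at most 5×11 = 55 (stopped by the supply cap of 5).
Mixing does better — 4×D and 3×Q: cost 57 ≤ 57, profit 4·11 + 3·8 = 68.

68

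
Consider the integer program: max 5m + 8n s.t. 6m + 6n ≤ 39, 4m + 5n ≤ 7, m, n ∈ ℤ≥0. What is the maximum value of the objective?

8

(m,n)=(0,1) is feasible, giving 8.
(m,n)=(1,0) is feasible, giving 5.
(m,n)=(0,0) is feasible, giving 0.
No feasible integer point exceeds 8.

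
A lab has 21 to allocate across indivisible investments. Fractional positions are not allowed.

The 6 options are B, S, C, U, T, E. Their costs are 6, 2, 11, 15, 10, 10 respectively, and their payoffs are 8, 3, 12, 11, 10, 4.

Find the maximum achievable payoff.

23

This is an integer program with binary decision variables.
Take B, S, and C: cost 6 + 2 + 11 = 19 ≤ 21, payoff 8 + 3 + 12 = 23.
No other feasible combination does better.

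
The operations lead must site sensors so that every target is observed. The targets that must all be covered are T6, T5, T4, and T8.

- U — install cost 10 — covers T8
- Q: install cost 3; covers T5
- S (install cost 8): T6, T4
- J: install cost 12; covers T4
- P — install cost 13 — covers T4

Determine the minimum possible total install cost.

Choose U, Q, and S: together they cover T6, T5, T4, T8 — every target.
Total install cost: 10 + 3 + 8 = 21.

21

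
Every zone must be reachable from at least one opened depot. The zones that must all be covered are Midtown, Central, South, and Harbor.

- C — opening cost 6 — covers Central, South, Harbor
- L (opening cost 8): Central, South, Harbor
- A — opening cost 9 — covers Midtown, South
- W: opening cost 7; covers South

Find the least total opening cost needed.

Choose C and A: together they cover Midtown, Central, South, Harbor — every zone.
Total opening cost: 6 + 9 = 15.
No cover costs less than 15.

15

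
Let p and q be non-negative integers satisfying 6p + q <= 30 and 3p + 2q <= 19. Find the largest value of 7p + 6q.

55

The continuous relaxation peaks at (0, 9.5) with value 57.00; rounding to a feasible lattice point costs some objective.
(p,q)=(1,8): 6·1+1·8=14≤30, 3·1+2·8=19≤19, objective 55.
(p,q)=(0,9): 6·0+1·9=9≤30, 3·0+2·9=18≤19, objective 54.
(p,q)=(1,7): 6·1+1·7=13≤30, 3·1+2·7=17≤19, objective 49.
No feasible integer point exceeds 55.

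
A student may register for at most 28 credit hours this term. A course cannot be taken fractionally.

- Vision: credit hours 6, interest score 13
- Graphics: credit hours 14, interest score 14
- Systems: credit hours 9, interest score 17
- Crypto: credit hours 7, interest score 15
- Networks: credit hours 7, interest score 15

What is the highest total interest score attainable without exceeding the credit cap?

47

This is an integer program with binary decision variables.
Vision + Systems + Crypto: credit hours 6 + 9 + 7 = 22 ≤ 28, interest score 13 + 17 + 15 = 45.
Vision + Systems + Networks: credit hours 6 + 9 + 7 = 22 ≤ 28, interest score 13 + 17 + 15 = 45.
Systems + Crypto + Networks: credit hours 9 + 7 + 7 = 23 ≤ 28, interest score 17 + 15 + 15 = 47.
Best is Systems, Crypto, and Networks with total interest score 47.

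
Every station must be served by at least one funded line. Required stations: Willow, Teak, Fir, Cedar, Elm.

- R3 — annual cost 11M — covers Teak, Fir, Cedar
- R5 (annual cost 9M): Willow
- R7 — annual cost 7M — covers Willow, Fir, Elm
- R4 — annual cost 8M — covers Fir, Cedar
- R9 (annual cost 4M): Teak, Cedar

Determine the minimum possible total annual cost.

11

This is an integer covering problem.
Choose R7 and R9: together they cover Willow, Teak, Fir, Cedar, Elm — every station.
Total annual cost: 7 + 4 = 11.
No cover costs less than 11.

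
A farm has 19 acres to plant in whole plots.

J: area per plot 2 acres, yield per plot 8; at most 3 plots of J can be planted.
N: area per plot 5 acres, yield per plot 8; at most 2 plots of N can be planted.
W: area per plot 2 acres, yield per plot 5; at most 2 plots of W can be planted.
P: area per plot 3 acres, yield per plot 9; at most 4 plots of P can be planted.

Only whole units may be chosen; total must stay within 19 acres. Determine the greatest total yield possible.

61

J has the best ratio (8/2); taking only J gives at most 3×8 = 24 (stopped by the supply cap of 3).
Mixing does better — 3×J, 2×W, and 3×P: area 19 ≤ 19, yield 3·8 + 2·5 + 3·9 = 61.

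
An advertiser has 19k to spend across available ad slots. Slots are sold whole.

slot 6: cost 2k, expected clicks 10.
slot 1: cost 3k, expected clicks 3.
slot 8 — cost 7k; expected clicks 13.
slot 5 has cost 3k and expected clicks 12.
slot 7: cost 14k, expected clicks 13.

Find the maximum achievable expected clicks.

Take slot 6, slot 1, slot 8, and slot 5: cost 2 + 3 + 7 + 3 = 15 ≤ 19, expected clicks 10 + 3 + 13 + 12 = 38.
No other feasible combination does better.

38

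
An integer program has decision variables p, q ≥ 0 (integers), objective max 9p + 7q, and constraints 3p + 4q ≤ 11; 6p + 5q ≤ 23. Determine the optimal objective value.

27

Relaxing integrality, the LP optimum is 33.00 at (p,q) = (3.67, 0), which is not an integer point.
(p,q)=(3,0): 3·3+4·0=9≤11, 6·3+5·0=18≤23, objective 27.
(p,q)=(2,1): 3·2+4·1=10≤11, 6·2+5·1=17≤23, objective 25.
(p,q)=(2,0): 3·2+4·0=6≤11, 6·2+5·0=12≤23, objective 18.
Maximum is 27 at (p,q)=(3,0).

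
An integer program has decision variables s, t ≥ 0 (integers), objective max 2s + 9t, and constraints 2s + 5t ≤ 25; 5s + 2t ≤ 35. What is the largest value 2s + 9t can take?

(s,t)=(0,5): 2·0+5·5=25≤25, 5·0+2·5=10≤35, objective 45.
(s,t)=(1,4): 2·1+5·4=22≤25, 5·1+2·4=13≤35, objective 38.
(s,t)=(0,4): 2·0+5·4=20≤25, 5·0+2·4=8≤35, objective 36.
Maximum is 45 at (s,t)=(0,5).

45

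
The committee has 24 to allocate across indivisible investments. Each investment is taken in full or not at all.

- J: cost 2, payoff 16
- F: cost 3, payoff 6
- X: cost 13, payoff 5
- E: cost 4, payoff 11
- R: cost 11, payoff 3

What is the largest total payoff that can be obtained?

Treat it as a binary knapsack problem.
Take J, F, X, and E: cost 2 + 3 + 13 + 4 = 22 ≤ 24, payoff 16 + 6 + 5 + 11 = 38.
No other feasible combination does better.

38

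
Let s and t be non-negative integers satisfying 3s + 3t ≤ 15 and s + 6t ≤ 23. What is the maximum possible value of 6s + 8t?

36

(s,t)=(2,3) is feasible, giving 36.
(s,t)=(3,2) is feasible, giving 34.
(s,t)=(1,3) is feasible, giving 30.
Maximum is 36 at (s,t)=(2,3).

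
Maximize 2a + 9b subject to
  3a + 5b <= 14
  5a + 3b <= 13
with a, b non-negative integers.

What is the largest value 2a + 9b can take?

(a,b)=(1,2) is feasible, giving 20.
(a,b)=(0,2) is feasible, giving 18.
Maximum is 20 at (a,b)=(1,2).

20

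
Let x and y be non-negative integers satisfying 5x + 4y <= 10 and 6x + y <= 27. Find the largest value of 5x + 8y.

The continuous relaxation peaks at (0, 2.5) with value 20.00; rounding to a feasible lattice point costs some objective.
(x,y)=(0,2): 5·0+4·2=8≤10, 6·0+1·2=2≤27, objective 16.
(x,y)=(1,1): 5·1+4·1=9≤10, 6·1+1·1=7≤27, objective 13.
Maximum is 16 at (x,y)=(0,2).

16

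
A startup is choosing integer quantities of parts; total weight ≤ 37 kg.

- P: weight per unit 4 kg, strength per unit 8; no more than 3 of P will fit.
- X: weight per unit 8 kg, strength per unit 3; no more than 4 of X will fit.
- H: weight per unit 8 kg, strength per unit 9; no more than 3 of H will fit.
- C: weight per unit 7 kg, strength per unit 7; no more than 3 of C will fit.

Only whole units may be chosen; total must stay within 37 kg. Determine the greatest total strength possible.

51

P has the best ratio (8/4); taking only P gives at most 3×8 = 24 (stopped by the supply cap of 3).
Mixing does better — 3×P and 3×H: weight 36 ≤ 37, strength 3·8 + 3·9 = 51.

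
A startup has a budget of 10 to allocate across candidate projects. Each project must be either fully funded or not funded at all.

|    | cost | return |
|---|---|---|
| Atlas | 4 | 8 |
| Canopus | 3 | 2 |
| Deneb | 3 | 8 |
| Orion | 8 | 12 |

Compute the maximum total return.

18

Allowing fractional choices, the relaxed optimum would be about 20.5, but projects are indivisible.
Atlas + Deneb: cost 4 + 3 = 7 ≤ 10, return 8 + 8 = 16.
Atlas + Canopus + Deneb: cost 4 + 3 + 3 = 10 ≤ 10, return 8 + 2 + 8 = 18.
Best is Atlas, Canopus, and Deneb with total return 18.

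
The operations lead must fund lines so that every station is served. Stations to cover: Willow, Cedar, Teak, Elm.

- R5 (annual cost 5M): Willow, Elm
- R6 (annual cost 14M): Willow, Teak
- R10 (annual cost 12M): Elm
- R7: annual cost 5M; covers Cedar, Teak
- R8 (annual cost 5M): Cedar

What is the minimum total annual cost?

Choose R5 and R7: together they cover Willow, Cedar, Teak, Elm — every station.
Total annual cost: 5 + 5 = 10.
No cover costs less than 10.

10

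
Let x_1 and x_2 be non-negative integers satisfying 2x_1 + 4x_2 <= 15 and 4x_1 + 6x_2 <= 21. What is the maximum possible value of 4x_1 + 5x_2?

20

(x_1,x_2)=(5,0) is feasible, giving 20.
(x_1,x_2)=(4,0) is feasible, giving 16.
The best lattice point is (5,0), giving 20.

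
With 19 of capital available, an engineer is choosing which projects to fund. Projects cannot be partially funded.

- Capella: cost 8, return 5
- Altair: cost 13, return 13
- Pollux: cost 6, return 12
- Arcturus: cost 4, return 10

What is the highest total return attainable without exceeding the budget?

27

Capella + Pollux + Arcturus: cost 8 + 6 + 4 = 18 ≤ 19, return 5 + 12 + 10 = 27.
Altair + Pollux: cost 13 + 6 = 19 ≤ 19, return 13 + 12 = 25.
Altair + Arcturus: cost 13 + 4 = 17 ≤ 19, return 13 + 10 = 23.
Best is Capella, Pollux, and Arcturus with total return 27.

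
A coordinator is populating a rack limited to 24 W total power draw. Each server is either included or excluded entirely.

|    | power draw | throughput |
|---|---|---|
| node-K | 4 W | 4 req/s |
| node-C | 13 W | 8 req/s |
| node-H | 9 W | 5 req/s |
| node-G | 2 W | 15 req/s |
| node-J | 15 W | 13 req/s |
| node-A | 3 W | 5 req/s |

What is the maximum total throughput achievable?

37

node-K + node-G + node-J + node-A: power draw 4 + 2 + 15 + 3 = 24 ≤ 24, throughput 4 + 15 + 13 + 5 = 37.
node-K + node-G + node-J: power draw 4 + 2 + 15 = 21 ≤ 24, throughput 4 + 15 + 13 = 32.
node-G + node-J + node-A: power draw 2 + 15 + 3 = 20 ≤ 24, throughput 15 + 13 + 5 = 33.
Best is node-K, node-G, node-J, and node-A with total throughput 37.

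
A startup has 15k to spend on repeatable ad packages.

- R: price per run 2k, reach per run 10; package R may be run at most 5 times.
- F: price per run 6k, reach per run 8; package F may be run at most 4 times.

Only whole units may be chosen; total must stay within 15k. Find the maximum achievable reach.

50

This is a bounded integer knapsack.
R has the best ratio (10/2); taking only R gives at most 5×10 = 50 (stopped by the supply cap of 5).
Optimal: 5×R: price 10 ≤ 15, reach 5·10 = 50.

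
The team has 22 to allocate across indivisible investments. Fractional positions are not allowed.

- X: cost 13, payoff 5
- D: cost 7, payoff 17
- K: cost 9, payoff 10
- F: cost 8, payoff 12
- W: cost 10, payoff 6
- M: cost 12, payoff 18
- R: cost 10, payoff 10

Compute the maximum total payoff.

35

This is an integer program with binary decision variables.
Take D and M: cost 7 + 12 = 19 ≤ 22, payoff 17 + 18 = 35.
No other feasible combination does better.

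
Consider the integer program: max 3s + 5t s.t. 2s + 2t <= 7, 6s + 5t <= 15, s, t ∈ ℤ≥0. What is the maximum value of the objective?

15

(s,t)=(0,3) is feasible, giving 15.
(s,t)=(0,2) is feasible, giving 10.
Maximum is 15 at (s,t)=(0,3).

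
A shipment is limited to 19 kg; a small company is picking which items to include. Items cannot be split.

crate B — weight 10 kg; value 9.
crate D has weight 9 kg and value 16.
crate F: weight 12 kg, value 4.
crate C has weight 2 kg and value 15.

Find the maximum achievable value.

crate B + crate C: weight 10 + 2 = 12 ≤ 19, value 9 + 15 = 24.
crate D + crate C: weight 9 + 2 = 11 ≤ 19, value 16 + 15 = 31.
crate B + crate D: weight 10 + 9 = 19 ≤ 19, value 9 + 16 = 25.
Best is crate D and crate C with total value 31.

31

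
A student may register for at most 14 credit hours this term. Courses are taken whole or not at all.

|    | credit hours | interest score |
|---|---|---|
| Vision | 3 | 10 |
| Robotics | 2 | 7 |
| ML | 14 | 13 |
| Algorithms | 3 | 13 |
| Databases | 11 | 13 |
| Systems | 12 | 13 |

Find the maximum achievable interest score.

This is a 0-1 knapsack instance.
Algorithms + Databases: credit hours 3 + 11 = 14 ≤ 14, interest score 13 + 13 = 26.
Vision + Robotics + Algorithms: credit hours 3 + 2 + 3 = 8 ≤ 14, interest score 10 + 7 + 13 = 30.
Vision + Algorithms: credit hours 3 + 3 = 6 ≤ 14, interest score 10 + 13 = 23.
Best is Vision, Robotics, and Algorithms with total interest score 30.

30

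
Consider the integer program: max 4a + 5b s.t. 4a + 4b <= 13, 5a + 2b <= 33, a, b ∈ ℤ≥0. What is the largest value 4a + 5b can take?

(a,b)=(0,3): 4·0+4·3=12≤13, 5·0+2·3=6≤33, objective 15.
(a,b)=(1,2): 4·1+4·2=12≤13, 5·1+2·2=9≤33, objective 14.
(a,b)=(0,2): 4·0+4·2=8≤13, 5·0+2·2=4≤33, objective 10.
The best lattice point is (0,3), giving 15.

15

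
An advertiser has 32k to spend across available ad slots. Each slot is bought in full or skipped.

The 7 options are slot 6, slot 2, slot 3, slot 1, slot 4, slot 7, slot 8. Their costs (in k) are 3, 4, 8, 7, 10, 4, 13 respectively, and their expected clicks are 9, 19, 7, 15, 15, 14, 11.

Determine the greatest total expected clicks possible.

72

This is a 0-1 knapsack instance.
Take slot 6, slot 2, slot 1, slot 4, and slot 7: cost 3 + 4 + 7 + 10 + 4 = 28 ≤ 32, expected clicks 9 + 19 + 15 + 15 + 14 = 72.
No other feasible combination does better.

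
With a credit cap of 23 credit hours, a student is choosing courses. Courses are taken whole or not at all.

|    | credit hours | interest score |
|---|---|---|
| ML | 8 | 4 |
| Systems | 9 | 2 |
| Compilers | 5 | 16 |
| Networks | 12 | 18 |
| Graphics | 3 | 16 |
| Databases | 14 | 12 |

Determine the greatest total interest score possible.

Take Compilers, Networks, and Graphics: credit hours 5 + 12 + 3 = 20 ≤ 23, interest score 16 + 18 + 16 = 50.
No other feasible combination does better.

50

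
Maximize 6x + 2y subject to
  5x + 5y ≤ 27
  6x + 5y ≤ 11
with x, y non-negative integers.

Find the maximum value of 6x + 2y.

8

(x,y)=(1,1): 5·1+5·1=10≤27, 6·1+5·1=11≤11, objective 8.
(x,y)=(1,0): 5·1+5·0=5≤27, 6·1+5·0=6≤11, objective 6.
(x,y)=(0,2): 5·0+5·2=10≤27, 6·0+5·2=10≤11, objective 4.
Maximum is 8 at (x,y)=(1,1).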